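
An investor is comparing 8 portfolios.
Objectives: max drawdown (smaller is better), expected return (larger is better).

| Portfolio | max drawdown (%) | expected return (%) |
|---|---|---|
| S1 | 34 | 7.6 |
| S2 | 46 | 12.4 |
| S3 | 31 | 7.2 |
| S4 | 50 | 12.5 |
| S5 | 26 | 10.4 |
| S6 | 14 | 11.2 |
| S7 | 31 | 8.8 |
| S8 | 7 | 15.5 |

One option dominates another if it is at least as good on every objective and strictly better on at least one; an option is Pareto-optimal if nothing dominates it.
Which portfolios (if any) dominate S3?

S5, S6, S7, S8

S5: max drawdown 26≤31, expected return 10.4≥7.2 — dominates S3.
S6: max drawdown 14≤31, expected return 11.2≥7.2 — dominates S3.
S7: max drawdown 31≤31, expected return 8.8≥7.2 — dominates S3.
S8: max drawdown 7≤31, expected return 15.5≥7.2 — dominates S3.
Others (S1, S2, S4) are each worse than S3 on at least one objective.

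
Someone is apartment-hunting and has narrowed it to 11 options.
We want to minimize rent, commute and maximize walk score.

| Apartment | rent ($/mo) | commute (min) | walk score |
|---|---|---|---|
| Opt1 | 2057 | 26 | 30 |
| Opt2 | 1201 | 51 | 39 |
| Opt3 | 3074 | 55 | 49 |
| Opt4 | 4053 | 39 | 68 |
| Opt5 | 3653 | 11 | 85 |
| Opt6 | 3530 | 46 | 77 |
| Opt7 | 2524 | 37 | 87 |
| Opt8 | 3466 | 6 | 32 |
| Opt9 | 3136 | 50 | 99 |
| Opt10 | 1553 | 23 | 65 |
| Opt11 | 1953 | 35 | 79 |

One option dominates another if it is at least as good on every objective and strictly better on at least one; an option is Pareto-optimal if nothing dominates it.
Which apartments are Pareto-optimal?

Opt2, Opt5, Opt7, Opt8, Opt9, Opt10, Opt11

Opt1: dominated by Opt10 (rent 1553≤2057, commute 23≤26, walk score 65≥30).
Opt2: not dominated (best rent).
Opt3: dominated by Opt7 (rent 2524≤3074, commute 37≤55, walk score 87≥49).
Opt4: dominated by Opt5 (rent 3653≤4053, commute 11≤39, walk score 85≥68).
Opt5: not dominated.
Opt6: dominated by Opt7 (rent 2524≤3530, commute 37≤46, walk score 87≥77).
Opt7: not dominated.
Opt8: not dominated (best commute).
Opt9: not dominated (best walk score).
Opt10: not dominated.
Opt11: not dominated.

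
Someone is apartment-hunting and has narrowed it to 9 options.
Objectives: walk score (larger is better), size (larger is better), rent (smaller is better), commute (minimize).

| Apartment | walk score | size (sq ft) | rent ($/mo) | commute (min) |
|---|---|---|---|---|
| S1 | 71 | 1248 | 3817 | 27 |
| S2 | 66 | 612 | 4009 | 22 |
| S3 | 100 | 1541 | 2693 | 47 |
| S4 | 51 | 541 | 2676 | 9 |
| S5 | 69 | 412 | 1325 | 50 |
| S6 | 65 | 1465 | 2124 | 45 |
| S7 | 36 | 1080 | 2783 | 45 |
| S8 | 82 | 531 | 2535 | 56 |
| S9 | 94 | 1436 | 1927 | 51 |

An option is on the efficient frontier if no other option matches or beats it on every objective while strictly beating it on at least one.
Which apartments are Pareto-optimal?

S1, S2, S3, S4, S5, S6, S9

S1: not dominated.
S2: not dominated.
S3: not dominated (best walk score).
S4: not dominated (best commute).
S5: not dominated (best rent).
S6: not dominated.
S7: dominated by S6 (walk score 65≥36, size 1465≥1080, rent 2124≤2783, commute 45≤45).
S8: dominated by S9 (walk score 94≥82, size 1436≥531, rent 1927≤2535, commute 51≤56).
S9: not dominated.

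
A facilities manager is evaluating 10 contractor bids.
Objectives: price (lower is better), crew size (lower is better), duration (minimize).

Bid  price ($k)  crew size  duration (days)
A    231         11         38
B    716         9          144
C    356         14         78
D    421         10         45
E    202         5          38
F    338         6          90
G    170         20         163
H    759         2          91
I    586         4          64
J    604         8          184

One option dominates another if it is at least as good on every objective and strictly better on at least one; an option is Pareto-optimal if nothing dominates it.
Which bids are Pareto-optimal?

E, G, H, I

A: dominated by E (price 202≤231, crew size 5≤11, duration 38≤38).
B: dominated by E (price 202≤716, crew size 5≤9, duration 38≤144).
C: dominated by A (price 231≤356, crew size 11≤14, duration 38≤78).
D: dominated by E (price 202≤421, crew size 5≤10, duration 38≤45).
E: not dominated.
F: dominated by E (price 202≤338, crew size 5≤6, duration 38≤90).
G: not dominated (best price).
H: not dominated (best crew size).
I: not dominated.
J: dominated by E (price 202≤604, crew size 5≤8, duration 38≤184).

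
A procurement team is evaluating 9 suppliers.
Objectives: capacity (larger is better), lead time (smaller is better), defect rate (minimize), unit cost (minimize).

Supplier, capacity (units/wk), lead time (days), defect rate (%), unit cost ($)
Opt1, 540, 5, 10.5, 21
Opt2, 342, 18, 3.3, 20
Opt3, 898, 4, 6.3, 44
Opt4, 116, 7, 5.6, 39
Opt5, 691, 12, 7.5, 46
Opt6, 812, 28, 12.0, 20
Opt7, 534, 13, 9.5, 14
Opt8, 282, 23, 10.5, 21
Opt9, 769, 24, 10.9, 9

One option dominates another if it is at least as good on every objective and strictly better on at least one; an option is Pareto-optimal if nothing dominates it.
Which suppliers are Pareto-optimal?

Opt1: not dominated.
Opt2: not dominated (best defect rate).
Opt3: not dominated (best capacity).
Opt4: not dominated.
Opt5: dominated by Opt3 (capacity 898≥691, lead time 4≤12, defect rate 6.3≤7.5, unit cost 44≤46).
Opt6: not dominated.
Opt7: not dominated.
Opt8: dominated by Opt1 (capacity 540≥282, lead time 5≤23, defect rate 10.5≤10.5, unit cost 21≤21).
Opt9: not dominated (best unit cost).

Opt1, Opt2, Opt3, Opt4, Opt6, Opt7, Opt9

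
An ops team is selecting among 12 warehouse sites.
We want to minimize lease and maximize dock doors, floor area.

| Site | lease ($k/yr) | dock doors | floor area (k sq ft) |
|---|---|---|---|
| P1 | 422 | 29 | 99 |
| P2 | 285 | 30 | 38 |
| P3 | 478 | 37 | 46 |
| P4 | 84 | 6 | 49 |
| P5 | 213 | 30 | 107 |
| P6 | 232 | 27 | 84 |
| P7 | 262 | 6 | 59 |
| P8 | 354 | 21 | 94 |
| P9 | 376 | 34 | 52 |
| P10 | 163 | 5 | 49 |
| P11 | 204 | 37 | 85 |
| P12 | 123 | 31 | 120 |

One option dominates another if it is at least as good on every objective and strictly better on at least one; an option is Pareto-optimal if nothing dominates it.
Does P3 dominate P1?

P3 vs P1: P3 is worse on lease (478 vs 422), so it does not dominate P1.

No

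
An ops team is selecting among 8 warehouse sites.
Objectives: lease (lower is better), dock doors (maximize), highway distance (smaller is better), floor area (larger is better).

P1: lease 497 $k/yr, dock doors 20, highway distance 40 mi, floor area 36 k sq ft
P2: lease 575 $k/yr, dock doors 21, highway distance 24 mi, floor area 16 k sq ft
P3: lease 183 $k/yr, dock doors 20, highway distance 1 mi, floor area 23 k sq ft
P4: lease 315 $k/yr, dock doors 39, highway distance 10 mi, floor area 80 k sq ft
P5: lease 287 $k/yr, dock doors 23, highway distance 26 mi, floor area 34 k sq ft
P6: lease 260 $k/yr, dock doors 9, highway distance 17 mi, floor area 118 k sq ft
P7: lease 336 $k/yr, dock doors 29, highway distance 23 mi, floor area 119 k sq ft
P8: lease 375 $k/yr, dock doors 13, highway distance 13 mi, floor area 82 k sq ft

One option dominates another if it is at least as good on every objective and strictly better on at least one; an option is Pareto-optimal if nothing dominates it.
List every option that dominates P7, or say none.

none

P1: worse on lease (497 vs 336).
P2: worse on lease (575 vs 336).
P3: worse on dock doors (20 vs 29).
P4: worse on floor area (80 vs 119).
P5: worse on dock doors (23 vs 29).
P6: worse on dock doors (9 vs 29).
P8: worse on lease (375 vs 336).
No option dominates P7.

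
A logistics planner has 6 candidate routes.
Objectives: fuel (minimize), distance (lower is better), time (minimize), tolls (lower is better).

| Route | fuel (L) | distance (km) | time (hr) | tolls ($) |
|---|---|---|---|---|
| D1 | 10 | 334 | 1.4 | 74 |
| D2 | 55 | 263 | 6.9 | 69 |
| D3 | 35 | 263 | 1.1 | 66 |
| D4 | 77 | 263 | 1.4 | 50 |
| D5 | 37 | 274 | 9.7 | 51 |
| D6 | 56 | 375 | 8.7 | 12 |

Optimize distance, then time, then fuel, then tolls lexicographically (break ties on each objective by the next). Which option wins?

First minimize distance: best is 263, kept {D2, D3, D4}.
Then minimize time: best is 1.1, kept {D3}.

D3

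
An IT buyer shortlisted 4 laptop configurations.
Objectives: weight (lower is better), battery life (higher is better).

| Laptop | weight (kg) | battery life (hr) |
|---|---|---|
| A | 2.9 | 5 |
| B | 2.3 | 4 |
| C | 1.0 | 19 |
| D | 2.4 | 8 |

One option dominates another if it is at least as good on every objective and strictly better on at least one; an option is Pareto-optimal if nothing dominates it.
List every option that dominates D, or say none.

C

C: weight 1.0≤2.4, battery life 19≥8 — dominates D.
Others (A, B) are each worse than D on at least one objective.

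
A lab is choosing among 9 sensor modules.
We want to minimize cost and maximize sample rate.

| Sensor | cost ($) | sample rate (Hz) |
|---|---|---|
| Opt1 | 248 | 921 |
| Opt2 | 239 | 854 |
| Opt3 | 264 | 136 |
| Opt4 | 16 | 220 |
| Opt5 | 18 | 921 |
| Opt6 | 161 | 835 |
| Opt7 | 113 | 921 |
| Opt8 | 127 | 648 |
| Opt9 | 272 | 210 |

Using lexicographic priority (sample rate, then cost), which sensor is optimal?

Opt5

First maximize sample rate: best is 921, kept {Opt1, Opt5, Opt7}.
Then minimize cost: best is 18, kept {Opt5}.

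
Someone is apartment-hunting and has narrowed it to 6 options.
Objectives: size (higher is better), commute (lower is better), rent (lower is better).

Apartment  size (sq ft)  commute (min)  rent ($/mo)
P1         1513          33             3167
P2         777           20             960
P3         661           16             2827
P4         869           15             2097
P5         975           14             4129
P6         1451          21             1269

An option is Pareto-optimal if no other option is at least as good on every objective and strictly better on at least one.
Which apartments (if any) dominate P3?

P4: size 869≥661, commute 15≤16, rent 2097≤2827 — dominates P3.
Others (P1, P2, P5, P6) are each worse than P3 on at least one objective.

P4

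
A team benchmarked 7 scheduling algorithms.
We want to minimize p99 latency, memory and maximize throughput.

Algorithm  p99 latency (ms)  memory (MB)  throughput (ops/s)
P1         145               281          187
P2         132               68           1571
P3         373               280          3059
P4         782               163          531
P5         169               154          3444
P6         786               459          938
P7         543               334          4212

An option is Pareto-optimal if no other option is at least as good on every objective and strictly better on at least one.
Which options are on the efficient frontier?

P1: dominated by P2 (p99 latency 132≤145, memory 68≤281, throughput 1571≥187).
P2: not dominated (best p99 latency).
P3: dominated by P5 (p99 latency 169≤373, memory 154≤280, throughput 3444≥3059).
P4: dominated by P2 (p99 latency 132≤782, memory 68≤163, throughput 1571≥531).
P5: not dominated.
P6: dominated by P2 (p99 latency 132≤786, memory 68≤459, throughput 1571≥938).
P7: not dominated (best throughput).

P2, P5, P7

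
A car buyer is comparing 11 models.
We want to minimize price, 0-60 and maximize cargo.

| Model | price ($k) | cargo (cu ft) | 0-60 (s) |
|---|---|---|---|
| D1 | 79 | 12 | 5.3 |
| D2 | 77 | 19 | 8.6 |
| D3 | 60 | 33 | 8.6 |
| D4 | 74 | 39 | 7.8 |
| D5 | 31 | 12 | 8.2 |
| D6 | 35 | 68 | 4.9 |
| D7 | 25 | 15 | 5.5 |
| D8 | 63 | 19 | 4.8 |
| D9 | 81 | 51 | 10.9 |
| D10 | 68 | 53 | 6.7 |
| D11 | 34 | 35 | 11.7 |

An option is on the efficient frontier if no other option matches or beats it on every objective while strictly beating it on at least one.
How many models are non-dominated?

4

D1: dominated by D6 (price 35≤79, cargo 68≥12, 0-60 4.9≤5.3).
D2: dominated by D3 (price 60≤77, cargo 33≥19, 0-60 8.6≤8.6).
D3: dominated by D6 (price 35≤60, cargo 68≥33, 0-60 4.9≤8.6).
D4: dominated by D6 (price 35≤74, cargo 68≥39, 0-60 4.9≤7.8).
D5: dominated by D7 (price 25≤31, cargo 15≥12, 0-60 5.5≤8.2).
D6: not dominated (best cargo).
D7: not dominated (best price).
D8: not dominated (best 0-60).
D9: dominated by D6 (price 35≤81, cargo 68≥51, 0-60 4.9≤10.9).
D10: dominated by D6 (price 35≤68, cargo 68≥53, 0-60 4.9≤6.7).
D11: not dominated.
Pareto-optimal: D6, D7, D8, D11 → 4.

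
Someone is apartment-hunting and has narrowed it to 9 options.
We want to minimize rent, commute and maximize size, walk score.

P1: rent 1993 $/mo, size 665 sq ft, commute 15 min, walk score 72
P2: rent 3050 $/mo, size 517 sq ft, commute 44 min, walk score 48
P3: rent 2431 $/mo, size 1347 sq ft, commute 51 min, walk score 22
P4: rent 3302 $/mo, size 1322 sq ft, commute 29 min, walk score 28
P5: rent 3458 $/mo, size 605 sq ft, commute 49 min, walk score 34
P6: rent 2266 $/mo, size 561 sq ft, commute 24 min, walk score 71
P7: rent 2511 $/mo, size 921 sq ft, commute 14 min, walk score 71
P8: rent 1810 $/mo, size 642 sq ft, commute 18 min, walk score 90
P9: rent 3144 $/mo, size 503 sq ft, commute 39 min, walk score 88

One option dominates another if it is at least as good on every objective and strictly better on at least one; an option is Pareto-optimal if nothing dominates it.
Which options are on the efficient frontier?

P1: not dominated.
P2: dominated by P1 (rent 1993≤3050, size 665≥517, commute 15≤44, walk score 72≥48).
P3: not dominated (best size).
P4: not dominated.
P5: dominated by P1 (rent 1993≤3458, size 665≥605, commute 15≤49, walk score 72≥34).
P6: dominated by P1 (rent 1993≤2266, size 665≥561, commute 15≤24, walk score 72≥71).
P7: not dominated (best commute).
P8: not dominated (best rent).
P9: dominated by P8 (rent 1810≤3144, size 642≥503, commute 18≤39, walk score 90≥88).

P1, P3, P4, P7, P8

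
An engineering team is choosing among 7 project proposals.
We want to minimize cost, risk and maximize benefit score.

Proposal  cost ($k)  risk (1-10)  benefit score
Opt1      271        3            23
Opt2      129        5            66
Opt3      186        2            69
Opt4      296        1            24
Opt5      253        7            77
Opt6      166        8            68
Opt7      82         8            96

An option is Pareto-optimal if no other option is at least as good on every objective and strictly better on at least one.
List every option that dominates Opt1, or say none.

Opt3

Opt3: cost 186≤271, risk 2≤3, benefit score 69≥23 — dominates Opt1.
Others (Opt2, Opt4, Opt5, Opt6, Opt7) are each worse than Opt1 on at least one objective.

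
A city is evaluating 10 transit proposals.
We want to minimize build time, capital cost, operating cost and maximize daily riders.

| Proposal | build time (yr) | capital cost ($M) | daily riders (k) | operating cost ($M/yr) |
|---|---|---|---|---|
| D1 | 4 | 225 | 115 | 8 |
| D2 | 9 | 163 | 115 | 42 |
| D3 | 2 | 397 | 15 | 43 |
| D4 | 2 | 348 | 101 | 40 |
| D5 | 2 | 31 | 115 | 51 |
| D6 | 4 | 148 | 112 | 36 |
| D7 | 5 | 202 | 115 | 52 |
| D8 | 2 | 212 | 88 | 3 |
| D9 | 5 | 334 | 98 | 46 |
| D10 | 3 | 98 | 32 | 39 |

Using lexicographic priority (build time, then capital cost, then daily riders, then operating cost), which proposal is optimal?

D5

First minimize build time: best is 2, kept {D3, D4, D5, D8}.
Then minimize capital cost: best is 31, kept {D5}.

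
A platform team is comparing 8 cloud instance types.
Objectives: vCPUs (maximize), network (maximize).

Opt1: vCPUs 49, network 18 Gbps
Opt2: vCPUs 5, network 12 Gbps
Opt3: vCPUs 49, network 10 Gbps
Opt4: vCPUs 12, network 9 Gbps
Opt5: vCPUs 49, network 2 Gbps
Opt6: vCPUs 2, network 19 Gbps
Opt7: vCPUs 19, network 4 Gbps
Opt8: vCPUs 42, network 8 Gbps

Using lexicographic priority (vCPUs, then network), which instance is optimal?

First maximize vCPUs: best is 49, kept {Opt1, Opt3, Opt5}.
Then maximize network: best is 18, kept {Opt1}.

Opt1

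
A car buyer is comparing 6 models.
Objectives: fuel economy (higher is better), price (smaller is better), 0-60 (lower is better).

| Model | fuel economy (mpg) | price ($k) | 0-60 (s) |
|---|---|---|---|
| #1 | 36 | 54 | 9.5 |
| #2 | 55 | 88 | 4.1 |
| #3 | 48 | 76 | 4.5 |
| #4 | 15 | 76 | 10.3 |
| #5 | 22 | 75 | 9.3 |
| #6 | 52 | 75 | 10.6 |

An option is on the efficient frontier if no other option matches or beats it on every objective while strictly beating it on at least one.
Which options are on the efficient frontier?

#1, #2, #3, #5, #6

#1: not dominated (best price).
#2: not dominated (best fuel economy).
#3: not dominated.
#4: dominated by #1 (fuel economy 36≥15, price 54≤76, 0-60 9.5≤10.3).
#5: not dominated.
#6: not dominated.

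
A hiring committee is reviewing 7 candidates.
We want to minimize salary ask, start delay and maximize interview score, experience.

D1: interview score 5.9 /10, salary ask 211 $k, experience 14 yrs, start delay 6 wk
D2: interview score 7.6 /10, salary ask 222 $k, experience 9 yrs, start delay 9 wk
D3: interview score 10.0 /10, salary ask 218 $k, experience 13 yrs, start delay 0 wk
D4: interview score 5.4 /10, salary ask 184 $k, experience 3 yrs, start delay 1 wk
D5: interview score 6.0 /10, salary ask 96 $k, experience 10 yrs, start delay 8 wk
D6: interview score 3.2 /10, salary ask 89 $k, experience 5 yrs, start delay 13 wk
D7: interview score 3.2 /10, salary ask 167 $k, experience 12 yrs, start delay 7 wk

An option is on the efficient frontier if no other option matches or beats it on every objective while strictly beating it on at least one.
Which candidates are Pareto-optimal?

D1, D3, D4, D5, D6, D7

D1: not dominated (best experience).
D2: dominated by D3 (interview score 10.0≥7.6, salary ask 218≤222, experience 13≥9, start delay 0≤9).
D3: not dominated (best interview score).
D4: not dominated.
D5: not dominated.
D6: not dominated (best salary ask).
D7: not dominated.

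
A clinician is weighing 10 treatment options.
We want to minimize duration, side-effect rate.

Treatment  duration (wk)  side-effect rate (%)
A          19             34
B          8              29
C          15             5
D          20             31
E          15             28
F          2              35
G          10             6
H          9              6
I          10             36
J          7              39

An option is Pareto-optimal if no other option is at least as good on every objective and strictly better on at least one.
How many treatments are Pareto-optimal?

A: dominated by B (duration 8≤19, side-effect rate 29≤34).
B: not dominated.
C: not dominated (best side-effect rate).
D: dominated by B (duration 8≤20, side-effect rate 29≤31).
E: dominated by C (duration 15≤15, side-effect rate 5≤28).
F: not dominated (best duration).
G: dominated by H (duration 9≤10, side-effect rate 6≤6).
H: not dominated.
I: dominated by B (duration 8≤10, side-effect rate 29≤36).
J: dominated by F (duration 2≤7, side-effect rate 35≤39).
Pareto-optimal: B, C, F, H → 4.

4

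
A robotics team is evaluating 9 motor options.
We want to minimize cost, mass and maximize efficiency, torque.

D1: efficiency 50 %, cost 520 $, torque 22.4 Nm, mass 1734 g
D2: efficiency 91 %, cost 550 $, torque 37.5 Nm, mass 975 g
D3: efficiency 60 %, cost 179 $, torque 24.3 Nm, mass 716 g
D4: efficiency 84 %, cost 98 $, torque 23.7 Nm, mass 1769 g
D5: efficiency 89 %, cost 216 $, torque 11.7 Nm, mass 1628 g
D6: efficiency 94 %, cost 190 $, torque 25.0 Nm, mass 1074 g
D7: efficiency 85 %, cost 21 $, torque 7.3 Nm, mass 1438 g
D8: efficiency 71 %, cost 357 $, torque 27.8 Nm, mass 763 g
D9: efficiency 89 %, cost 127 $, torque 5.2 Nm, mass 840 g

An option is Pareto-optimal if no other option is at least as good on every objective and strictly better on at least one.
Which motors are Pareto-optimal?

D1: dominated by D3 (efficiency 60≥50, cost 179≤520, torque 24.3≥22.4, mass 716≤1734).
D2: not dominated (best torque).
D3: not dominated (best mass).
D4: not dominated.
D5: dominated by D6 (efficiency 94≥89, cost 190≤216, torque 25.0≥11.7, mass 1074≤1628).
D6: not dominated (best efficiency).
D7: not dominated (best cost).
D8: not dominated.
D9: not dominated.

D2, D3, D4, D6, D7, D8, D9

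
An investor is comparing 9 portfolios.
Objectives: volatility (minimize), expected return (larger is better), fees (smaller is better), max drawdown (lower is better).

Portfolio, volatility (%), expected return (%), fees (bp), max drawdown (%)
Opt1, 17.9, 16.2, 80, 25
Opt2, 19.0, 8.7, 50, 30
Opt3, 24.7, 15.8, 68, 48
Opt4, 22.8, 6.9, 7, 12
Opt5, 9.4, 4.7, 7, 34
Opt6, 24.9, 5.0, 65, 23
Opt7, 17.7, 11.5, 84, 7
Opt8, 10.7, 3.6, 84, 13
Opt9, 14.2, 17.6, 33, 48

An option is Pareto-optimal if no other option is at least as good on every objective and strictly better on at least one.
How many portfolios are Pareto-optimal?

Opt1: not dominated.
Opt2: not dominated.
Opt3: dominated by Opt9 (volatility 14.2≤24.7, expected return 17.6≥15.8, fees 33≤68, max drawdown 48≤48).
Opt4: not dominated.
Opt5: not dominated (best volatility).
Opt6: dominated by Opt4 (volatility 22.8≤24.9, expected return 6.9≥5.0, fees 7≤65, max drawdown 12≤23).
Opt7: not dominated (best max drawdown).
Opt8: not dominated.
Opt9: not dominated (best expected return).
Pareto-optimal: Opt1, Opt2, Opt4, Opt5, Opt7, Opt8, Opt9 → 7.

7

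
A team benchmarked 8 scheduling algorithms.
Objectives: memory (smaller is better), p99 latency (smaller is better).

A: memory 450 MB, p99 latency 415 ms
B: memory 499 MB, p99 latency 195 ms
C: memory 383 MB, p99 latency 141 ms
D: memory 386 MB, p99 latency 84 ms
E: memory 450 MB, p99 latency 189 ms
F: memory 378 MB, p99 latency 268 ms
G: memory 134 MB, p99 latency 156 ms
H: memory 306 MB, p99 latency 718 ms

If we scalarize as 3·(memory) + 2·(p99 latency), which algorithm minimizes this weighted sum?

G

A: 3·450 + 2·415 = 2180
B: 3·499 + 2·195 = 1887
C: 3·383 + 2·141 = 1431
D: 3·386 + 2·84 = 1326
E: 3·450 + 2·189 = 1728
F: 3·378 + 2·268 = 1670
G: 3·134 + 2·156 = 714
H: 3·306 + 2·718 = 2354
Lowest: G at 714.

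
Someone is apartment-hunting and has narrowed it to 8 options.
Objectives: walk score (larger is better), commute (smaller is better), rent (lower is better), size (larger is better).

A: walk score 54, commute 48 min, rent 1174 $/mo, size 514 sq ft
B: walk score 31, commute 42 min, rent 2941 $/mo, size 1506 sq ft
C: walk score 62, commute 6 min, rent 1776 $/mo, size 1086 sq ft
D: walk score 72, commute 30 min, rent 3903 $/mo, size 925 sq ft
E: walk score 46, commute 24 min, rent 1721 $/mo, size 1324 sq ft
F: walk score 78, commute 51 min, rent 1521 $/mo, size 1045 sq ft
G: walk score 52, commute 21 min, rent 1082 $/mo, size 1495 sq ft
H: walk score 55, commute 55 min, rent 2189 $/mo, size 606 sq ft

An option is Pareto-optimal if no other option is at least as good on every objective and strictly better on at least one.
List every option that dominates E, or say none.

G

G: walk score 52≥46, commute 21≤24, rent 1082≤1721, size 1495≥1324 — dominates E.
Others (A, B, C, D, F, H) are each worse than E on at least one objective.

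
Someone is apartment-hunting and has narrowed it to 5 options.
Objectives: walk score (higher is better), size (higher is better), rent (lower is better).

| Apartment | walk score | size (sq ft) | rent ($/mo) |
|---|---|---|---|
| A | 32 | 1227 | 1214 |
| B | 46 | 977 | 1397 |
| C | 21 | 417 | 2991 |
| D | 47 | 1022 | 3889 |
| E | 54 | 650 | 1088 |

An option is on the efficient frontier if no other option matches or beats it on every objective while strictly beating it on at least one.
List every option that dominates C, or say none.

A: walk score 32≥21, size 1227≥417, rent 1214≤2991 — dominates C.
B: walk score 46≥21, size 977≥417, rent 1397≤2991 — dominates C.
E: walk score 54≥21, size 650≥417, rent 1088≤2991 — dominates C.
Others (D) are each worse than C on at least one objective.

A, B, E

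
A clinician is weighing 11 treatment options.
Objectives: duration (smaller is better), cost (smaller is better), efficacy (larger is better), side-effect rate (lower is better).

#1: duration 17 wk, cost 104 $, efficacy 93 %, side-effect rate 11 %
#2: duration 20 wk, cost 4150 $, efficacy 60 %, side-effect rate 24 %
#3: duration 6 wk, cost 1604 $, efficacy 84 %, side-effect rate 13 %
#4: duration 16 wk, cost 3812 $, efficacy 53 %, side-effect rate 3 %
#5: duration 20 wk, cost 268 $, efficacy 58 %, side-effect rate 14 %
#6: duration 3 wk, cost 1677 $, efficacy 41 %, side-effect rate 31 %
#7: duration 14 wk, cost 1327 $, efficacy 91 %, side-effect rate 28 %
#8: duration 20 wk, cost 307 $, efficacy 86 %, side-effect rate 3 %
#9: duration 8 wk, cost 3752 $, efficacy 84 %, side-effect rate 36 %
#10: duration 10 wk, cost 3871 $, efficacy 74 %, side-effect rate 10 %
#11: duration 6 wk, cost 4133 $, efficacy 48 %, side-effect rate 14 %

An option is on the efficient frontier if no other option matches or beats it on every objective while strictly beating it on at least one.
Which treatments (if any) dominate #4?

none

#1: worse on duration (17 vs 16).
#2: worse on duration (20 vs 16).
#3: worse on side-effect rate (13 vs 3).
#5: worse on duration (20 vs 16).
#6: worse on efficacy (41 vs 53).
#7: worse on side-effect rate (28 vs 3).
#8: worse on duration (20 vs 16).
#9: worse on side-effect rate (36 vs 3).
#10: worse on cost (3871 vs 3812).
#11: worse on cost (4133 vs 3812).
No option dominates #4.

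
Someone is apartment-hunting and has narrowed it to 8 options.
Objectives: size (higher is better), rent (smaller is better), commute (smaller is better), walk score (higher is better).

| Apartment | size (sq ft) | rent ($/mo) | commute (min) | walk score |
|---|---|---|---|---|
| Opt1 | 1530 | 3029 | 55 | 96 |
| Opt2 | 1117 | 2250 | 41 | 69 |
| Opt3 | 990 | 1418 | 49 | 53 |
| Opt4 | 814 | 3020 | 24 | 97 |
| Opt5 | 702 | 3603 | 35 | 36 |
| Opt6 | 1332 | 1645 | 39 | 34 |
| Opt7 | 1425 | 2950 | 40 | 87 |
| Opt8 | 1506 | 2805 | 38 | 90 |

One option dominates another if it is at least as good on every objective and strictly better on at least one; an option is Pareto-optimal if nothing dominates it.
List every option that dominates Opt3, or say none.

Opt1: worse on rent (3029 vs 1418).
Opt2: worse on rent (2250 vs 1418).
Opt4: worse on size (814 vs 990).
Opt5: worse on size (702 vs 990).
Opt6: worse on rent (1645 vs 1418).
Opt7: worse on rent (2950 vs 1418).
Opt8: worse on rent (2805 vs 1418).
No option dominates Opt3.

none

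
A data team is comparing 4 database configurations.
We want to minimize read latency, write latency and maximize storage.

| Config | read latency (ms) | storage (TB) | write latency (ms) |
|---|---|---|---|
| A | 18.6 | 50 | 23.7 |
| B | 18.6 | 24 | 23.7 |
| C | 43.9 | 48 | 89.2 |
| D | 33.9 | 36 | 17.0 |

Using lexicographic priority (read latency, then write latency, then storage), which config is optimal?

A

First minimize read latency: best is 18.6, kept {A, B}.
Then minimize write latency: best is 23.7, kept {A, B}.
Then maximize storage: best is 50, kept {A}.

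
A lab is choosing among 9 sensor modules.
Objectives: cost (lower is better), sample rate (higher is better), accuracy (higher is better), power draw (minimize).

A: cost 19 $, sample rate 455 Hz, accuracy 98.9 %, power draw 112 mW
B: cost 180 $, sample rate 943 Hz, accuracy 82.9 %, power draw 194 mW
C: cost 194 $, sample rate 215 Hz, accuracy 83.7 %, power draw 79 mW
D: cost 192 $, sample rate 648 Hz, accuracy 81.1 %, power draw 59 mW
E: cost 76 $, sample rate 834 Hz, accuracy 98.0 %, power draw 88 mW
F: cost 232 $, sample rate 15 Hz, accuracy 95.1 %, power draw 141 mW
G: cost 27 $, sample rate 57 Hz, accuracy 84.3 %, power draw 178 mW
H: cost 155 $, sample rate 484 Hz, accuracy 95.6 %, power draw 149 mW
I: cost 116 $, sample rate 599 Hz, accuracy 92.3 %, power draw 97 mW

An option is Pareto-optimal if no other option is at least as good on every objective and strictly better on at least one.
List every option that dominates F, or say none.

A, E

A: cost 19≤232, sample rate 455≥15, accuracy 98.9≥95.1, power draw 112≤141 — dominates F.
E: cost 76≤232, sample rate 834≥15, accuracy 98.0≥95.1, power draw 88≤141 — dominates F.
Others (B, C, D, G, H, I) are each worse than F on at least one objective.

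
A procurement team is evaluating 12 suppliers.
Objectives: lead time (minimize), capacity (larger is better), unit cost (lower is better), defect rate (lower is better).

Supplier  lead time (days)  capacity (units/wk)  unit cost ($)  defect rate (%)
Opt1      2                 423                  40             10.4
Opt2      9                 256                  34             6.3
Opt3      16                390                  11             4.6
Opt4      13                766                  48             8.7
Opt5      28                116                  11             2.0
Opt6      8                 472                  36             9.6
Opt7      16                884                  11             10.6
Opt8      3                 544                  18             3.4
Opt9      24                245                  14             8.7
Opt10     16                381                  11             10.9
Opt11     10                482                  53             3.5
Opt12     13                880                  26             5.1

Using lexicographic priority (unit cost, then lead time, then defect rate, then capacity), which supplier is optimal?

First minimize unit cost: best is 11, kept {Opt3, Opt5, Opt7, Opt10}.
Then minimize lead time: best is 16, kept {Opt3, Opt7, Opt10}.
Then minimize defect rate: best is 4.6, kept {Opt3}.

Opt3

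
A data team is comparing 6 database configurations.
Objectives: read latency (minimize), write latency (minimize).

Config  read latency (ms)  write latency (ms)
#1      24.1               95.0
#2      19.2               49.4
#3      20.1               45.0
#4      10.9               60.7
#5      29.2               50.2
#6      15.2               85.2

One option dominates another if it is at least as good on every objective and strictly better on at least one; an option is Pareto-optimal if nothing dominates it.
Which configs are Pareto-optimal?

#2, #3, #4

#1: dominated by #2 (read latency 19.2≤24.1, write latency 49.4≤95.0).
#2: not dominated.
#3: not dominated (best write latency).
#4: not dominated (best read latency).
#5: dominated by #2 (read latency 19.2≤29.2, write latency 49.4≤50.2).
#6: dominated by #4 (read latency 10.9≤15.2, write latency 60.7≤85.2).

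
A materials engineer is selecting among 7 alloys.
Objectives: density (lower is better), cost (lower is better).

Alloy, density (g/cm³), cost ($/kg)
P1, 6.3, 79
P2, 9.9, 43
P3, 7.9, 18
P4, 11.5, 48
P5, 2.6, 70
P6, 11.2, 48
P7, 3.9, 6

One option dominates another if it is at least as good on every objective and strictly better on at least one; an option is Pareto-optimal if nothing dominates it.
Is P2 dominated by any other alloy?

Yes

P3 vs P2: density 7.9≤9.9, cost 18≤43 — P3 is at least as good on every objective and strictly better on at least one, so P3 dominates P2.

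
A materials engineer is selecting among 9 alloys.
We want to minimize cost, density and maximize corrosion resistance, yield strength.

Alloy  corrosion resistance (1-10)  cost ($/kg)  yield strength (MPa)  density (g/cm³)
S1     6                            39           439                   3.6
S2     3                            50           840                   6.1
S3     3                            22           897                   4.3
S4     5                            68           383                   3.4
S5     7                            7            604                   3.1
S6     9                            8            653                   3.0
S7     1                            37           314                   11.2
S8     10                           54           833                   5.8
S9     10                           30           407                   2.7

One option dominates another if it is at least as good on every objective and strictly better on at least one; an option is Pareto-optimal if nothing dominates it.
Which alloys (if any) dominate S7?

S3, S5, S6, S9

S3: corrosion resistance 3≥1, cost 22≤37, yield strength 897≥314, density 4.3≤11.2 — dominates S7.
S5: corrosion resistance 7≥1, cost 7≤37, yield strength 604≥314, density 3.1≤11.2 — dominates S7.
S6: corrosion resistance 9≥1, cost 8≤37, yield strength 653≥314, density 3.0≤11.2 — dominates S7.
S9: corrosion resistance 10≥1, cost 30≤37, yield strength 407≥314, density 2.7≤11.2 — dominates S7.
Others (S1, S2, S4, S8) are each worse than S7 on at least one objective.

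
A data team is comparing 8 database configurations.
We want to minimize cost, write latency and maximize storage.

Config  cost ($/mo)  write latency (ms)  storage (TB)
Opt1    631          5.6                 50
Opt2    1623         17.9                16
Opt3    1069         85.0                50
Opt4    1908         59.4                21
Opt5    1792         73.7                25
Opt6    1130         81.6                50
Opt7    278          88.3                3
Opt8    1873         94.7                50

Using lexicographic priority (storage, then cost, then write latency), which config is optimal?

First maximize storage: best is 50, kept {Opt1, Opt3, Opt6, Opt8}.
Then minimize cost: best is 631, kept {Opt1}.

Opt1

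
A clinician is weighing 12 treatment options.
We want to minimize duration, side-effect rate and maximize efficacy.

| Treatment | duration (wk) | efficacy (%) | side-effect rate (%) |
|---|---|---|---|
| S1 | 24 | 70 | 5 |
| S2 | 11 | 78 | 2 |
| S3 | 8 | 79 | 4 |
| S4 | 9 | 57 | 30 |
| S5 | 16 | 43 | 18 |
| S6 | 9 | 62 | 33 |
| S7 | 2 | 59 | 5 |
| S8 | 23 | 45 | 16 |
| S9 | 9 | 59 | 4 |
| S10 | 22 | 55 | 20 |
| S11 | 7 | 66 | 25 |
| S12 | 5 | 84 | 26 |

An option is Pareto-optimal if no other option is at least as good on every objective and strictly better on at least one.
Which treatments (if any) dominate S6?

S3, S11, S12

S3: duration 8≤9, efficacy 79≥62, side-effect rate 4≤33 — dominates S6.
S11: duration 7≤9, efficacy 66≥62, side-effect rate 25≤33 — dominates S6.
S12: duration 5≤9, efficacy 84≥62, side-effect rate 26≤33 — dominates S6.
Others (S1, S2, S4, S5, S7, S8, S9, S10) are each worse than S6 on at least one objective.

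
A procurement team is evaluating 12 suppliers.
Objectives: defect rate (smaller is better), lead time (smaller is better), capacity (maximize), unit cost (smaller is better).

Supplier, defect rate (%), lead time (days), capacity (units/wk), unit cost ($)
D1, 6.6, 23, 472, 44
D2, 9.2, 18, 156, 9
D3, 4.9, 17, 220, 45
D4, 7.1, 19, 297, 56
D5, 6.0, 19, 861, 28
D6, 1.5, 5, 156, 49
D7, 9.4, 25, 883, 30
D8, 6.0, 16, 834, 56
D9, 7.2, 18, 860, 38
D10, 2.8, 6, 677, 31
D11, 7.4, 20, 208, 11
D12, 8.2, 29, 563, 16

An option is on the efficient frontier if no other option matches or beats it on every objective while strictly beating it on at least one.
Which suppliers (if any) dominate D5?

D1: worse on defect rate (6.6 vs 6.0).
D2: worse on defect rate (9.2 vs 6.0).
D3: worse on capacity (220 vs 861).
D4: worse on defect rate (7.1 vs 6.0).
D6: worse on capacity (156 vs 861).
D7: worse on defect rate (9.4 vs 6.0).
D8: worse on capacity (834 vs 861).
D9: worse on defect rate (7.2 vs 6.0).
D10: worse on capacity (677 vs 861).
D11: worse on defect rate (7.4 vs 6.0).
D12: worse on defect rate (8.2 vs 6.0).
No option dominates D5.

none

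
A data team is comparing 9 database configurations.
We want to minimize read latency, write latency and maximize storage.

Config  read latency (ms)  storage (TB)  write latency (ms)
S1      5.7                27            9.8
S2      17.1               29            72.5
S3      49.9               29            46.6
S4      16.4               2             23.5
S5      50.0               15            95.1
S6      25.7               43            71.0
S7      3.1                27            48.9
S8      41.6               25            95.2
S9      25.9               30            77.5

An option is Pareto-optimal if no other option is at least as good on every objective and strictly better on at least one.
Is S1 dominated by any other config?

No

S2: worse on read latency (17.1 vs 5.7).
S3: worse on read latency (49.9 vs 5.7).
S4: worse on read latency (16.4 vs 5.7).
S5: worse on read latency (50.0 vs 5.7).
S6: worse on read latency (25.7 vs 5.7).
S7: worse on write latency (48.9 vs 9.8).
S8: worse on read latency (41.6 vs 5.7).
S9: worse on read latency (25.9 vs 5.7).
No option is at least as good as S1 on every objective and strictly better on one.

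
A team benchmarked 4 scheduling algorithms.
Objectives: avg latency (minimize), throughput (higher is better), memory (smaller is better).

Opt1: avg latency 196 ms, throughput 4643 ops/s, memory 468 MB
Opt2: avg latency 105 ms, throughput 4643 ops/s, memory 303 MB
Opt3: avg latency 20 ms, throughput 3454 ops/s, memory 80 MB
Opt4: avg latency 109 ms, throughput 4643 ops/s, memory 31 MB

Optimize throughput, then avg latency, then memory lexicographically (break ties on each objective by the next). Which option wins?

Opt2

First maximize throughput: best is 4643, kept {Opt1, Opt2, Opt4}.
Then minimize avg latency: best is 105, kept {Opt2}.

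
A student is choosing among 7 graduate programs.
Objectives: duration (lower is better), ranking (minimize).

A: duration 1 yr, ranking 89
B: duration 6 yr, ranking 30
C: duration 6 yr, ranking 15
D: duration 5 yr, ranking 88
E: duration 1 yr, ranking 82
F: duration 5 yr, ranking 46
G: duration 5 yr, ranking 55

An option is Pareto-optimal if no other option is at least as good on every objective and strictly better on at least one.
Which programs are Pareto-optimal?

C, E, F

A: dominated by E (duration 1≤1, ranking 82≤89).
B: dominated by C (duration 6≤6, ranking 15≤30).
C: not dominated (best ranking).
D: dominated by E (duration 1≤5, ranking 82≤88).
E: not dominated.
F: not dominated.
G: dominated by F (duration 5≤5, ranking 46≤55).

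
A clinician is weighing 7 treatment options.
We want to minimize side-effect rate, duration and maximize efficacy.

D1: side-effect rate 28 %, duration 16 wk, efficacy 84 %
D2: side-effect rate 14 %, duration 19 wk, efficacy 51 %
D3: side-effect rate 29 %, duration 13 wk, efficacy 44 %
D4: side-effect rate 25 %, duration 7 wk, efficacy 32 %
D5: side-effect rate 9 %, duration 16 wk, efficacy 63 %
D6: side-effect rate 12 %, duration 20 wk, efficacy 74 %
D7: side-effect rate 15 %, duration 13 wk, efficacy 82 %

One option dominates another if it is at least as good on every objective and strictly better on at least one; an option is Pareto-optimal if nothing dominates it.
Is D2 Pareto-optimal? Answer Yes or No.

D5 vs D2: side-effect rate 9≤14, duration 16≤19, efficacy 63≥51 — D5 is at least as good on every objective and strictly better on at least one, so D5 dominates D2.

No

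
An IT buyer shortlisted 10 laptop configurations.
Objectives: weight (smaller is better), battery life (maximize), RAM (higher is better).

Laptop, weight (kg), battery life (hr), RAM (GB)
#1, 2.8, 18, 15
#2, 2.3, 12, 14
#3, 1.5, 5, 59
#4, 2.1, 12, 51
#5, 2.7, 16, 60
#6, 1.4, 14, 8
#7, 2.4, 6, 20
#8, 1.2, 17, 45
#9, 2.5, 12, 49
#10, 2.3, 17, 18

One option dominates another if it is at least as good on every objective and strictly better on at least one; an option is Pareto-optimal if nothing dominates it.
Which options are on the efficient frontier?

#1: not dominated (best battery life).
#2: dominated by #4 (weight 2.1≤2.3, battery life 12≥12, RAM 51≥14).
#3: not dominated.
#4: not dominated.
#5: not dominated (best RAM).
#6: dominated by #8 (weight 1.2≤1.4, battery life 17≥14, RAM 45≥8).
#7: dominated by #4 (weight 2.1≤2.4, battery life 12≥6, RAM 51≥20).
#8: not dominated (best weight).
#9: dominated by #4 (weight 2.1≤2.5, battery life 12≥12, RAM 51≥49).
#10: dominated by #8 (weight 1.2≤2.3, battery life 17≥17, RAM 45≥18).

#1, #3, #4, #5, #8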